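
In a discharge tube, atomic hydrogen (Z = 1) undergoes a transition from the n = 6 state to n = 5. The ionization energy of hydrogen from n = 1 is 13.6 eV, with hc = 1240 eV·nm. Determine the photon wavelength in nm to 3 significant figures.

ΔE = 13.60 × (1/5² − 1/6²) = 13.60 × 0.01222 = 0.1662 eV.
λ = hc/ΔE = 1240 / 0.1662 = 7460 nm.
This line belongs to the Pfund series.

7460 nm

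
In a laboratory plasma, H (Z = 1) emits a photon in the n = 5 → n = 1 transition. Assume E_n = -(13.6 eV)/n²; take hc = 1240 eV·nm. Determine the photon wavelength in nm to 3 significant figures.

ΔE = 13.60 × (1/1² − 1/5²) = 13.60 × 0.9600 = 13.06 eV.
λ = hc/ΔE = 1240 / 13.06 = 95.0 nm.

95.0 nm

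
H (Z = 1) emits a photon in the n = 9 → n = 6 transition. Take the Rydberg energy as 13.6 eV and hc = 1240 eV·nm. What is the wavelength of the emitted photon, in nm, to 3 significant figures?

5910 nm

ΔE = 13.60 × (1/6² − 1/9²) = 13.60 × 0.01543 = 0.2099 eV.
λ = hc/ΔE = 1240 / 0.2099 = 5910 nm.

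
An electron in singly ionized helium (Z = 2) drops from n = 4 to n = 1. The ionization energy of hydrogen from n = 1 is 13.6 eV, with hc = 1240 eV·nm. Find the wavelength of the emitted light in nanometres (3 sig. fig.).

24.3 nm

For Z = 2 the level energies scale as Z², so the effective Rydberg energy is 13.6 × 4 = 54.40 eV.
ΔE = 54.40 × (1/1² − 1/4²) = 54.40 × 0.9375 = 51.00 eV.
λ = hc/ΔE = 1240 / 51.00 = 24.3 nm.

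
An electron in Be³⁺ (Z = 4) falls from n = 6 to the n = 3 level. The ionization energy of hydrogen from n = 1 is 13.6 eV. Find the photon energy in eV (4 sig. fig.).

The Bohr energies scale as Z², so for Z = 4: E_n = −217.6/n² eV.
E_6 = −217.6/36 = −6.044 eV and E_3 = −217.6/9 = −24.18 eV.
The photon energy is |E_6 − E_3| = 18.13 eV.

18.13 eV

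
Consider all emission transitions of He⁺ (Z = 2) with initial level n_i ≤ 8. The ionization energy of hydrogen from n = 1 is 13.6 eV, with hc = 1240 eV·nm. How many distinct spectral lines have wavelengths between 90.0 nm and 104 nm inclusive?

Enumerate all n_i → n_f pairs with 1 ≤ n_f < n_i ≤ 8 and compute λ = 1240 / [13.6·4·(1/n_f² − 1/n_i²)].
Lines falling in [90.0, 104] nm: 8→2 (97.25 nm), 7→2 (99.28 nm), 6→2 (102.6 nm).

3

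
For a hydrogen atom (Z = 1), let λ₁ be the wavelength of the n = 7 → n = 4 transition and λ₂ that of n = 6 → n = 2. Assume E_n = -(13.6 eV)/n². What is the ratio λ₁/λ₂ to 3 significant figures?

λ ∝ 1/ΔE ∝ 1/(1/n_f² − 1/n_i²), and the Z² and hc factors cancel in the ratio.
λ₁/λ₂ = (1/2² − 1/6²)/(1/4² − 1/7²) = 0.2222/0.04209 = 5.28.

5.28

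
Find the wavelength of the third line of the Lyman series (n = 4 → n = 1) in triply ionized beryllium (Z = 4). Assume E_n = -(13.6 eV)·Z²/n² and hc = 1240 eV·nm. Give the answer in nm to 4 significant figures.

The Lyman series terminates on n_f = 1; the third line has n_i = 1+3 = 4.
ΔE = 217.6 × (1/1² − 1/4²) = 204.0 eV.
λ = 1240 / 204.0 = 6.078 nm.

6.078 nm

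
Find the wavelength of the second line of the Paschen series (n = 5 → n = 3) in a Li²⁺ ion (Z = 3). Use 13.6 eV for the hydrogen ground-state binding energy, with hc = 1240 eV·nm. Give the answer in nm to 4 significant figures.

142.5 nm

The Paschen series terminates on n_f = 3; the second line has n_i = 3+2 = 5.
ΔE = 122.4 × (1/3² − 1/5²) = 8.704 eV.
λ = 1240 / 8.704 = 142.5 nm.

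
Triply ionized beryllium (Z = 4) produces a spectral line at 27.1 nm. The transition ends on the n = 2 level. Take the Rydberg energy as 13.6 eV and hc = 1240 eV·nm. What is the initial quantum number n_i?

The photon energy is ΔE = hc/λ = 1240 / 27.1 = 45.76 eV.
With Z = 4, ΔE = 217.6 × (1/n_f² − 1/n_i²), so 1/n_f² − 1/n_i² = 0.2103.
With n_f = 2: 1/n_i² = 1/4 − 0.2103 = 0.03972, so n_i ≈ 5.02.

n_i = 5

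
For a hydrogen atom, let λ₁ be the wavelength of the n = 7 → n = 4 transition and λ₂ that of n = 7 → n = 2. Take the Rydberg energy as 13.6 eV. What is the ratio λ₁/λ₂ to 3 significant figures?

λ ∝ 1/ΔE ∝ 1/(1/n_f² − 1/n_i²), and the Z² and hc factors cancel in the ratio.
λ₁/λ₂ = (1/2² − 1/7²)/(1/4² − 1/7²) = 0.2296/0.04209 = 5.45.

5.45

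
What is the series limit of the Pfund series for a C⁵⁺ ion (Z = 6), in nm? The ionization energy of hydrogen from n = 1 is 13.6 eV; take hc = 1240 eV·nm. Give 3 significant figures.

63.3 nm

The Pfund series has lower level n_f = 5; the series limit corresponds to n_i → ∞.
ΔE_max = 13.6 × 36 / 5² = 19.58 eV.
λ_min = 1240 / 19.58 = 63.3 nm.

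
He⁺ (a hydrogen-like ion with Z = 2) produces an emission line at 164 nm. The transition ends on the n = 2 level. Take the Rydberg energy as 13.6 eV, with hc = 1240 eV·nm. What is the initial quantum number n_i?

The photon energy is ΔE = hc/λ = 1240 / 164 = 7.561 eV.
With Z = 2, ΔE = 54.40 × (1/n_f² − 1/n_i²), so 1/n_f² − 1/n_i² = 0.1390.
With n_f = 2: 1/n_i² = 1/4 − 0.1390 = 0.1110, so n_i ≈ 3.00.

n_i = 3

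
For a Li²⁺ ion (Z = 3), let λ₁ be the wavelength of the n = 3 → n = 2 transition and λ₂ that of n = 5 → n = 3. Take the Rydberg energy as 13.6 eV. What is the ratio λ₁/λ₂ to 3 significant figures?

0.512

λ ∝ 1/ΔE ∝ 1/(1/n_f² − 1/n_i²), and the Z² and hc factors cancel in the ratio.
λ₁/λ₂ = (1/3² − 1/5²)/(1/2² − 1/3²) = 0.07111/0.1389 = 0.512.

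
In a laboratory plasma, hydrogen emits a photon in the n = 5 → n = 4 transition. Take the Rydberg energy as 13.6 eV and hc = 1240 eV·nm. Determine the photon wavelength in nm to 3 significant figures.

ΔE = 13.60 × (1/4² − 1/5²) = 13.60 × 0.02250 = 0.3060 eV.
λ = hc/ΔE = 1240 / 0.3060 = 4050 nm.
This line belongs to the Brackett series.

4050 nm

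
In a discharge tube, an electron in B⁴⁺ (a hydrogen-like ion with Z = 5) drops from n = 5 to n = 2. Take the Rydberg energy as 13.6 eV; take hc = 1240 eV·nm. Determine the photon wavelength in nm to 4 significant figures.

17.37 nm

For Z = 5 the level energies scale as Z², so the effective Rydberg energy is 13.6 × 25 = 340.0 eV.
ΔE = 340.0 × (1/2² − 1/5²) = 340.0 × 0.2100 = 71.40 eV.
λ = hc/ΔE = 1240 / 71.40 = 17.37 nm.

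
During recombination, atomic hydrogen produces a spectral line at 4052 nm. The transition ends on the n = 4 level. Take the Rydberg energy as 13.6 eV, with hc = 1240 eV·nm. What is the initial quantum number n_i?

n_i = 5

The photon energy is ΔE = hc/λ = 1240 / 4052 = 0.3060 eV.
With Z = 1, ΔE = 13.60 × (1/n_f² − 1/n_i²), so 1/n_f² − 1/n_i² = 0.02250.
With n_f = 4: 1/n_i² = 1/16 − 0.02250 = 0.04000, so n_i ≈ 5.00.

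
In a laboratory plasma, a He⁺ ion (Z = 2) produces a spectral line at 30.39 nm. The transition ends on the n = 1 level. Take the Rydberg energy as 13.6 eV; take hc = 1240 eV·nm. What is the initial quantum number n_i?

The photon energy is ΔE = hc/λ = 1240 / 30.39 = 40.80 eV.
With Z = 2, ΔE = 54.40 × (1/n_f² − 1/n_i²), so 1/n_f² − 1/n_i² = 0.7501.
With n_f = 1: 1/n_i² = 1/1 − 0.7501 = 0.2499, so n_i ≈ 2.00.

n_i = 2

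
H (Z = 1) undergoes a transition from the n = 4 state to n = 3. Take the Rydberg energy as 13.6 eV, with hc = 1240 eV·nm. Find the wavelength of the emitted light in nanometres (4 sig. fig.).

ΔE = 13.60 × (1/3² − 1/4²) = 13.60 × 0.04861 = 0.6611 eV.
λ = hc/ΔE = 1240 / 0.6611 = 1876 nm.

1876 nm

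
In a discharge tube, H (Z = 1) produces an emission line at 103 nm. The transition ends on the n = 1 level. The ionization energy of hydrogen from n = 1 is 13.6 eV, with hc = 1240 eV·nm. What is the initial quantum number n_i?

n_i = 3

The photon energy is ΔE = hc/λ = 1240 / 103 = 12.04 eV.
With Z = 1, ΔE = 13.60 × (1/n_f² − 1/n_i²), so 1/n_f² − 1/n_i² = 0.8852.
With n_f = 1: 1/n_i² = 1/1 − 0.8852 = 0.1148, so n_i ≈ 2.95.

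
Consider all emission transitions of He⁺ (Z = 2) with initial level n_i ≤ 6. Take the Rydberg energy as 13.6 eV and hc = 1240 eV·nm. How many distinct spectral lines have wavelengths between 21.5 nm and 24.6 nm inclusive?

Enumerate all n_i → n_f pairs with 1 ≤ n_f < n_i ≤ 6 and compute λ = 1240 / [13.6·4·(1/n_f² − 1/n_i²)].
Lines falling in [21.5, 24.6] nm: 6→1 (23.45 nm), 5→1 (23.74 nm), 4→1 (24.31 nm).

3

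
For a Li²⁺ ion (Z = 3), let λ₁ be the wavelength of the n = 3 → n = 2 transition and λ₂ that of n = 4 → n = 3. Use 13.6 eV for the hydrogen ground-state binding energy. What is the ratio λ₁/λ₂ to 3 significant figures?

0.350

λ ∝ 1/ΔE ∝ 1/(1/n_f² − 1/n_i²), and the Z² and hc factors cancel in the ratio.
λ₁/λ₂ = (1/3² − 1/4²)/(1/2² − 1/3²) = 0.04861/0.1389 = 0.350.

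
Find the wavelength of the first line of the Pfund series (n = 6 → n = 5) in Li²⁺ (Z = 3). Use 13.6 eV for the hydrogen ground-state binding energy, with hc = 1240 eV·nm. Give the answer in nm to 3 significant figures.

829 nm

The Pfund series terminates on n_f = 5; the first line has n_i = 5+1 = 6.
ΔE = 122.4 × (1/5² − 1/6²) = 1.496 eV.
λ = 1240 / 1.496 = 829 nm.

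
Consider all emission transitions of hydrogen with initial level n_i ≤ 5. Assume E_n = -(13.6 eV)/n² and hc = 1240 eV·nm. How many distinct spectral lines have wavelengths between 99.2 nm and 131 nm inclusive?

2

Enumerate all n_i → n_f pairs with 1 ≤ n_f < n_i ≤ 5 and compute λ = 1240 / [13.6·1·(1/n_f² − 1/n_i²)].
Lines falling in [99.2, 131] nm: 3→1 (102.6 nm), 2→1 (121.6 nm).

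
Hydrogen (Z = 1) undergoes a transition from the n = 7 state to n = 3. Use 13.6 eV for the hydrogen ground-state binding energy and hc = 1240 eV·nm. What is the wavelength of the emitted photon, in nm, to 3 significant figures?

1010 nm

ΔE = 13.60 × (1/3² − 1/7²) = 13.60 × 0.09070 = 1.234 eV.
λ = hc/ΔE = 1240 / 1.234 = 1010 nm.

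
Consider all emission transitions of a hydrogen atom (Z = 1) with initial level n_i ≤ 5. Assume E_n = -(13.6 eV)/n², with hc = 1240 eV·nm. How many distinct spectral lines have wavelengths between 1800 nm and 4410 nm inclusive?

Enumerate all n_i → n_f pairs with 1 ≤ n_f < n_i ≤ 5 and compute λ = 1240 / [13.6·1·(1/n_f² − 1/n_i²)].
Lines falling in [1800, 4410] nm: 4→3 (1876 nm), 5→4 (4052 nm).

2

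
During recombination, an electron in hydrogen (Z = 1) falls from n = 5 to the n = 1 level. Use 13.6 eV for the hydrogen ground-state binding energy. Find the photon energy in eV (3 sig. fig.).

E_5 = −13.60/25 = −0.5440 eV and E_1 = −13.60/1 = −13.60 eV.
The photon energy is |E_5 − E_1| = 13.1 eV.

13.1 eV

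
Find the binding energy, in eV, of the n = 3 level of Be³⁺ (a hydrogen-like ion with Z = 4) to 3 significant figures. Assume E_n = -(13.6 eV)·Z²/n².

E_n = −13.6 Z²/n² = −217.6/n² eV for Z = 4.
E_3 = −217.6/9 = −24.2 eV, so ionization (to E = 0) requires 24.2 eV.

24.2 eV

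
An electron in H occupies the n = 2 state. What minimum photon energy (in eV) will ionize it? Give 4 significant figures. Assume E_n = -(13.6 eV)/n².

3.400 eV

E_2 = −13.60/4 = −3.400 eV, so ionization (to E = 0) requires 3.400 eV.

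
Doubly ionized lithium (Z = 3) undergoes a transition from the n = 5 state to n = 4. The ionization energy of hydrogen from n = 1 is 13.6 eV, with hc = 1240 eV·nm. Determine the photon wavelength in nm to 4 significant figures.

For Z = 3 the level energies scale as Z², so the effective Rydberg energy is 13.6 × 9 = 122.4 eV.
ΔE = 122.4 × (1/4² − 1/5²) = 122.4 × 0.02250 = 2.754 eV.
λ = hc/ΔE = 1240 / 2.754 = 450.3 nm.

450.3 nm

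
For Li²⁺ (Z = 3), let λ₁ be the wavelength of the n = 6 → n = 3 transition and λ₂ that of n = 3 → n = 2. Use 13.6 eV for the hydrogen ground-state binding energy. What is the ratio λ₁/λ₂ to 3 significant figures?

λ ∝ 1/ΔE ∝ 1/(1/n_f² − 1/n_i²), and the Z² and hc factors cancel in the ratio.
λ₁/λ₂ = (1/2² − 1/3²)/(1/3² − 1/6²) = 0.1389/0.08333 = 1.67.

1.67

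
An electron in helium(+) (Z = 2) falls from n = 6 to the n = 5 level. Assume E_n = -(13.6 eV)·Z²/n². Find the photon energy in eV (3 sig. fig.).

The Bohr energies scale as Z², so for Z = 2: E_n = −54.40/n² eV.
E_6 = −54.40/36 = −1.511 eV and E_5 = −54.40/25 = −2.176 eV.
The photon energy is |E_6 − E_5| = 0.665 eV.

0.665 eV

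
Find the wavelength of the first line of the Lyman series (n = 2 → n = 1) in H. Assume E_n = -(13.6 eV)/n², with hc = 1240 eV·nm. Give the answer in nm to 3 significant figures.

122 nm

The Lyman series terminates on n_f = 1; the first line has n_i = 1+1 = 2.
ΔE = 13.60 × (1/1² − 1/2²) = 10.20 eV.
λ = 1240 / 10.20 = 122 nm.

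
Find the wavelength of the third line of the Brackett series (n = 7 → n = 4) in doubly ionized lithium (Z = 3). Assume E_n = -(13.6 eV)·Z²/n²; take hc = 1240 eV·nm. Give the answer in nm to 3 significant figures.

241 nm

The Brackett series terminates on n_f = 4; the third line has n_i = 4+3 = 7.
ΔE = 122.4 × (1/4² − 1/7²) = 5.152 eV.
λ = 1240 / 5.152 = 241 nm.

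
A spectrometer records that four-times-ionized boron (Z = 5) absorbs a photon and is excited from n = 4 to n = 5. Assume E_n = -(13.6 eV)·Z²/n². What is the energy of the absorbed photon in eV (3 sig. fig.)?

The Bohr energies scale as Z², so for Z = 5: E_n = −340.0/n² eV.
E_5 = −340.0/25 = −13.60 eV and E_4 = −340.0/16 = −21.25 eV.
The photon energy is |E_5 − E_4| = 7.65 eV.

7.65 eV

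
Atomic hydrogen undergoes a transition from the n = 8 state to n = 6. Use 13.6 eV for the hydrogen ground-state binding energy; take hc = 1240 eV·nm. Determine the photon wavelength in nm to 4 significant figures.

ΔE = 13.60 × (1/6² − 1/8²) = 13.60 × 0.01215 = 0.1653 eV.
λ = hc/ΔE = 1240 / 0.1653 = 7503 nm.

7503 nm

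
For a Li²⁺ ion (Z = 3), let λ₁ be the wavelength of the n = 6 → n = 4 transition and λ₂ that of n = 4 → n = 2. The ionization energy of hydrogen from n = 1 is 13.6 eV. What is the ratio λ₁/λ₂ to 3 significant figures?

5.40

λ ∝ 1/ΔE ∝ 1/(1/n_f² − 1/n_i²), and the Z² and hc factors cancel in the ratio.
λ₁/λ₂ = (1/2² − 1/4²)/(1/4² − 1/6²) = 0.1875/0.03472 = 5.40.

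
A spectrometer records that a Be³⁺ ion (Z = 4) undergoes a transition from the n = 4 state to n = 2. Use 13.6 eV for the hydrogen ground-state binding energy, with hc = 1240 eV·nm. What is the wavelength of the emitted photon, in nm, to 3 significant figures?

30.4 nm

For Z = 4 the level energies scale as Z², so the effective Rydberg energy is 13.6 × 16 = 217.6 eV.
ΔE = 217.6 × (1/2² − 1/4²) = 217.6 × 0.1875 = 40.80 eV.
λ = hc/ΔE = 1240 / 40.80 = 30.4 nm.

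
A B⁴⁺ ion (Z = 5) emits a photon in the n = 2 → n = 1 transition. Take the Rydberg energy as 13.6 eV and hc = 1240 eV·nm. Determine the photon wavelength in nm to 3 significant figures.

4.86 nm

For Z = 5 the level energies scale as Z², so the effective Rydberg energy is 13.6 × 25 = 340.0 eV.
ΔE = 340.0 × (1/1² − 1/2²) = 340.0 × 0.7500 = 255.0 eV.
λ = hc/ΔE = 1240 / 255.0 = 4.86 nm.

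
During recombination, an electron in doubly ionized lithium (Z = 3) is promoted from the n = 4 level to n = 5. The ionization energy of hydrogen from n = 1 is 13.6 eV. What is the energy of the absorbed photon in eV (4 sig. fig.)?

The Bohr energies scale as Z², so for Z = 3: E_n = −122.4/n² eV.
E_5 = −122.4/25 = −4.896 eV and E_4 = −122.4/16 = −7.650 eV.
The photon energy is |E_5 − E_4| = 2.754 eV.

2.754 eV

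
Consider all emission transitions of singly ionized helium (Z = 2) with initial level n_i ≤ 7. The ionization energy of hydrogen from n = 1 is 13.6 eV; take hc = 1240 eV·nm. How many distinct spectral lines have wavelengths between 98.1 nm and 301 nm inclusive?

Enumerate all n_i → n_f pairs with 1 ≤ n_f < n_i ≤ 7 and compute λ = 1240 / [13.6·4·(1/n_f² − 1/n_i²)].
Lines falling in [98.1, 301] nm: 7→2 (99.28 nm), 6→2 (102.6 nm), 5→2 (108.5 nm), 4→2 (121.6 nm), 3→2 (164.1 nm), 7→3 (251.3 nm), 6→3 (273.5 nm).

7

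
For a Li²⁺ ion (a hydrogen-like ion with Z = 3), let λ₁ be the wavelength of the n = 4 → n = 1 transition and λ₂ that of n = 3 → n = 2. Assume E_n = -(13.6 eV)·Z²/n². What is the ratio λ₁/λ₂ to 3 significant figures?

0.148

λ ∝ 1/ΔE ∝ 1/(1/n_f² − 1/n_i²), and the Z² and hc factors cancel in the ratio.
λ₁/λ₂ = (1/2² − 1/3²)/(1/1² − 1/4²) = 0.1389/0.9375 = 0.148.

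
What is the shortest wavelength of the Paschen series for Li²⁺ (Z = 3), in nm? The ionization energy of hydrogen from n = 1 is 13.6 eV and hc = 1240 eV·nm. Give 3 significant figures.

91.2 nm

The Paschen series has lower level n_f = 3; the series limit corresponds to n_i → ∞.
ΔE_max = 13.6 × 9 / 3² = 13.60 eV.
λ_min = 1240 / 13.60 = 91.2 nm.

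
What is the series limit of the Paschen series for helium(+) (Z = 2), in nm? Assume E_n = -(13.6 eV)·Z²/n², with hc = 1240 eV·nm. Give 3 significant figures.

The Paschen series has lower level n_f = 3; the series limit corresponds to n_i → ∞.
ΔE_max = 13.6 × 4 / 3² = 6.044 eV.
λ_min = 1240 / 6.044 = 205 nm.

205 nm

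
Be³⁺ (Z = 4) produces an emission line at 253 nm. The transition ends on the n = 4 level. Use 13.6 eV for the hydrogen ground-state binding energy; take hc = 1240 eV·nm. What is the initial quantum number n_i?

n_i = 5

The photon energy is ΔE = hc/λ = 1240 / 253 = 4.901 eV.
With Z = 4, ΔE = 217.6 × (1/n_f² − 1/n_i²), so 1/n_f² − 1/n_i² = 0.02252.
With n_f = 4: 1/n_i² = 1/16 − 0.02252 = 0.03998, so n_i ≈ 5.00.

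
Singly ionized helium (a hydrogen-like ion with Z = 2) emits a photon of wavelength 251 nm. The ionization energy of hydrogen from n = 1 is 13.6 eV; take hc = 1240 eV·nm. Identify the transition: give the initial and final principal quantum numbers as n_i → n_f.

n_i = 7, n_f = 3

The photon energy is ΔE = hc/λ = 1240 / 251 = 4.940 eV.
With Z = 2, ΔE = 54.40 × (1/n_f² − 1/n_i²), so 1/n_f² − 1/n_i² = 0.09081.
Trying n_f = 3 gives 1/n_i² = 0.02030, i.e. n_i ≈ 7; this pair matches.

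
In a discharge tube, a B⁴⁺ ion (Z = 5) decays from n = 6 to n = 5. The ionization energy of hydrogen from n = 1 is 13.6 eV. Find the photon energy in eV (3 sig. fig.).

The Bohr energies scale as Z², so for Z = 5: E_n = −340.0/n² eV.
E_6 = −340.0/36 = −9.444 eV and E_5 = −340.0/25 = −13.60 eV.
The photon energy is |E_6 − E_5| = 4.16 eV.

4.16 eV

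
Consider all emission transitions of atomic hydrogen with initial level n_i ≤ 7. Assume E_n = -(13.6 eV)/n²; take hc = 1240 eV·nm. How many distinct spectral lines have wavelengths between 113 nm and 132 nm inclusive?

1

Enumerate all n_i → n_f pairs with 1 ≤ n_f < n_i ≤ 7 and compute λ = 1240 / [13.6·1·(1/n_f² − 1/n_i²)].
Lines falling in [113, 132] nm: 2→1 (121.6 nm).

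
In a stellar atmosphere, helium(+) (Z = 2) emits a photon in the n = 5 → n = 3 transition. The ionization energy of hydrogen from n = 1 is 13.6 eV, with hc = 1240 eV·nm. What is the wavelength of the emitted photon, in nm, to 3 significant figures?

For Z = 2 the level energies scale as Z², so the effective Rydberg energy is 13.6 × 4 = 54.40 eV.
ΔE = 54.40 × (1/3² − 1/5²) = 54.40 × 0.07111 = 3.868 eV.
λ = hc/ΔE = 1240 / 3.868 = 321 nm.

321 nm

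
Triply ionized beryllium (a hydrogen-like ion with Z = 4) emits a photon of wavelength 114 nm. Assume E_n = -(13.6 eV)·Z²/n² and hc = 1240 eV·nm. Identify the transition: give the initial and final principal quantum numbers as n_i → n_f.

n_i = 9, n_f = 4

The photon energy is ΔE = hc/λ = 1240 / 114 = 10.88 eV.
With Z = 4, ΔE = 217.6 × (1/n_f² − 1/n_i²), so 1/n_f² − 1/n_i² = 0.04999.
Trying n_f = 4 gives 1/n_i² = 0.01251, i.e. n_i ≈ 9; this pair matches.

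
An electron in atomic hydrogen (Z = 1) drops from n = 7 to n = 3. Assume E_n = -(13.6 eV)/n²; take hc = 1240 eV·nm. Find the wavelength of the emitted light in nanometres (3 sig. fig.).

ΔE = 13.60 × (1/3² − 1/7²) = 13.60 × 0.09070 = 1.234 eV.
λ = hc/ΔE = 1240 / 1.234 = 1010 nm.

1010 nm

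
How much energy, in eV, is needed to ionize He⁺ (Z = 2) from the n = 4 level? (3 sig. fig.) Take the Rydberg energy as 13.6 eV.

3.40 eV

E_n = −13.6 Z²/n² = −54.40/n² eV for Z = 2.
E_4 = −54.40/16 = −3.40 eV, so ionization (to E = 0) requires 3.40 eV.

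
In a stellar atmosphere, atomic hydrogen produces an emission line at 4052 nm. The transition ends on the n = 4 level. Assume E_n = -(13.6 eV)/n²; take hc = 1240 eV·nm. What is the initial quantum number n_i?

The photon energy is ΔE = hc/λ = 1240 / 4052 = 0.3060 eV.
With Z = 1, ΔE = 13.60 × (1/n_f² − 1/n_i²), so 1/n_f² − 1/n_i² = 0.02250.
With n_f = 4: 1/n_i² = 1/16 − 0.02250 = 0.04000, so n_i ≈ 5.00.

n_i = 5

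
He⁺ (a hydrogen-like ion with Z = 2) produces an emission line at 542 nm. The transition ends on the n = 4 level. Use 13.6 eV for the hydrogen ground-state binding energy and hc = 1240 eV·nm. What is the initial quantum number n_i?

n_i = 7

The photon energy is ΔE = hc/λ = 1240 / 542 = 2.288 eV.
With Z = 2, ΔE = 54.40 × (1/n_f² − 1/n_i²), so 1/n_f² − 1/n_i² = 0.04206.
With n_f = 4: 1/n_i² = 1/16 − 0.04206 = 0.02044, so n_i ≈ 6.99.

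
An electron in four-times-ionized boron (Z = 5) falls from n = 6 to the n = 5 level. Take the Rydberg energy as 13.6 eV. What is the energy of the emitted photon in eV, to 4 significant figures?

4.156 eV

The Bohr energies scale as Z², so for Z = 5: E_n = −340.0/n² eV.
E_6 = −340.0/36 = −9.444 eV and E_5 = −340.0/25 = −13.60 eV.
The photon energy is |E_6 − E_5| = 4.156 eV.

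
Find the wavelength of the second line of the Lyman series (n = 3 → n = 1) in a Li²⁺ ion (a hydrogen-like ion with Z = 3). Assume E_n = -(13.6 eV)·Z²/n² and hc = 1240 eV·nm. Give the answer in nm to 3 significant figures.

The Lyman series terminates on n_f = 1; the second line has n_i = 1+2 = 3.
ΔE = 122.4 × (1/1² − 1/3²) = 108.8 eV.
λ = 1240 / 108.8 = 11.4 nm.

11.4 nm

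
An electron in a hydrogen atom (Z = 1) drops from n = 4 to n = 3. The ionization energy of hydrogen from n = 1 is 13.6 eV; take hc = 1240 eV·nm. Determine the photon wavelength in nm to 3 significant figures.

ΔE = 13.60 × (1/3² − 1/4²) = 13.60 × 0.04861 = 0.6611 eV.
λ = hc/ΔE = 1240 / 0.6611 = 1880 nm.
This line belongs to the Paschen series.

1880 nm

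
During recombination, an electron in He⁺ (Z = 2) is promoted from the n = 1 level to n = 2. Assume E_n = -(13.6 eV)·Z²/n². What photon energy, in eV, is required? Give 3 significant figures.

The Bohr energies scale as Z², so for Z = 2: E_n = −54.40/n² eV.
E_2 = −54.40/4 = −13.60 eV and E_1 = −54.40/1 = −54.40 eV.
The photon energy is |E_2 − E_1| = 40.8 eV.

40.8 eV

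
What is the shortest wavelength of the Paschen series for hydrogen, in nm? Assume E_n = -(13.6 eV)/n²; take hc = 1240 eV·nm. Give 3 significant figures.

The Paschen series has lower level n_f = 3; the series limit corresponds to n_i → ∞.
ΔE_max = 13.6 × 1 / 3² = 1.511 eV.
λ_min = 1240 / 1.511 = 821 nm.

821 nm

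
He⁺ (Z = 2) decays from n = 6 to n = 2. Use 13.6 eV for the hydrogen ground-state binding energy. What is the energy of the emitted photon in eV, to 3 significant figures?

The Bohr energies scale as Z², so for Z = 2: E_n = −54.40/n² eV.
E_6 = −54.40/36 = −1.511 eV and E_2 = −54.40/4 = −13.60 eV.
The photon energy is |E_6 − E_2| = 12.1 eV.

12.1 eV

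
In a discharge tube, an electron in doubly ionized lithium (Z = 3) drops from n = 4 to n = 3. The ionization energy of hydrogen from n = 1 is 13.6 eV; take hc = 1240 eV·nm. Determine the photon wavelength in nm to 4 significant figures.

For Z = 3 the level energies scale as Z², so the effective Rydberg energy is 13.6 × 9 = 122.4 eV.
ΔE = 122.4 × (1/3² − 1/4²) = 122.4 × 0.04861 = 5.950 eV.
λ = hc/ΔE = 1240 / 5.950 = 208.4 nm.

208.4 nm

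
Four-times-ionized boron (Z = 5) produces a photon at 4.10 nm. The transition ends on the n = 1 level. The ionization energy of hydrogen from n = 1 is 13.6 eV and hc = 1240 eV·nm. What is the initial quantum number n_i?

n_i = 3

The photon energy is ΔE = hc/λ = 1240 / 4.10 = 302.4 eV.
With Z = 5, ΔE = 340.0 × (1/n_f² − 1/n_i²), so 1/n_f² − 1/n_i² = 0.8895.
With n_f = 1: 1/n_i² = 1/1 − 0.8895 = 0.1105, so n_i ≈ 3.01.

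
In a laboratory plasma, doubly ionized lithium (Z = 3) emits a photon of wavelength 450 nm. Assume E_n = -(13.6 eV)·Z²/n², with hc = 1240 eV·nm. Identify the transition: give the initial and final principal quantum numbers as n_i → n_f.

The photon energy is ΔE = hc/λ = 1240 / 450 = 2.756 eV.
With Z = 3, ΔE = 122.4 × (1/n_f² − 1/n_i²), so 1/n_f² − 1/n_i² = 0.02251.
Trying n_f = 4 gives 1/n_i² = 0.03999, i.e. n_i ≈ 5; this pair matches.

n_i = 5, n_f = 4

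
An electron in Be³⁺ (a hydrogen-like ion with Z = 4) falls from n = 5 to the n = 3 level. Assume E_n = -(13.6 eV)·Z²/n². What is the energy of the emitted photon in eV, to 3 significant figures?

The Bohr energies scale as Z², so for Z = 4: E_n = −217.6/n² eV.
E_5 = −217.6/25 = −8.704 eV and E_3 = −217.6/9 = −24.18 eV.
The photon energy is |E_5 − E_3| = 15.5 eV.

15.5 eV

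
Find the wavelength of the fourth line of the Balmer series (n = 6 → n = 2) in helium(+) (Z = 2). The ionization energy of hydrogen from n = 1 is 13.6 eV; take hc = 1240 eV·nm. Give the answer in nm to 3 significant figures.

103 nm

The Balmer series terminates on n_f = 2; the fourth line has n_i = 2+4 = 6.
ΔE = 54.40 × (1/2² − 1/6²) = 12.09 eV.
λ = 1240 / 12.09 = 103 nm.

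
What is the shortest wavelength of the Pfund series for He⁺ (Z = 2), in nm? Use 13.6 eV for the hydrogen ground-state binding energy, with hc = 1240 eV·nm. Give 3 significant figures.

570 nm

The Pfund series has lower level n_f = 5; the series limit corresponds to n_i → ∞.
ΔE_max = 13.6 × 4 / 5² = 2.176 eV.
λ_min = 1240 / 2.176 = 570 nm.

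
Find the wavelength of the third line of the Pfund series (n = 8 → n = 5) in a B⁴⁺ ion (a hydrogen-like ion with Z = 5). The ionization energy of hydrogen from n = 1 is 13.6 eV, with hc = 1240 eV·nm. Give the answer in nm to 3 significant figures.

150 nm

The Pfund series terminates on n_f = 5; the third line has n_i = 5+3 = 8.
ΔE = 340.0 × (1/5² − 1/8²) = 8.288 eV.
λ = 1240 / 8.288 = 150 nm.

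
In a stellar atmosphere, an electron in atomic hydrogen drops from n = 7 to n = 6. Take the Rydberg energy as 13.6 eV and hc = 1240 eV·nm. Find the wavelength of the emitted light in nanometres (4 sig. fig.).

ΔE = 13.60 × (1/6² − 1/7²) = 13.60 × 0.007370 = 0.1002 eV.
λ = hc/ΔE = 1240 / 0.1002 = 12370 nm.

12370 nm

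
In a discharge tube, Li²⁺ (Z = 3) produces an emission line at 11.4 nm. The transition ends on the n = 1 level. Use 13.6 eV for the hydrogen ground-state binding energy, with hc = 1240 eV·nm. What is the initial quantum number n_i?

The photon energy is ΔE = hc/λ = 1240 / 11.4 = 108.8 eV.
With Z = 3, ΔE = 122.4 × (1/n_f² − 1/n_i²), so 1/n_f² − 1/n_i² = 0.8887.
With n_f = 1: 1/n_i² = 1/1 − 0.8887 = 0.1113, so n_i ≈ 3.00.

n_i = 3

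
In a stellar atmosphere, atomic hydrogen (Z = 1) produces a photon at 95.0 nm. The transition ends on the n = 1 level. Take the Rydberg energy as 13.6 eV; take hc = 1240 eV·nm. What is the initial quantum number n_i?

n_i = 5

The photon energy is ΔE = hc/λ = 1240 / 95.0 = 13.05 eV.
With Z = 1, ΔE = 13.60 × (1/n_f² − 1/n_i²), so 1/n_f² − 1/n_i² = 0.9598.
With n_f = 1: 1/n_i² = 1/1 − 0.9598 = 0.04025, so n_i ≈ 4.98.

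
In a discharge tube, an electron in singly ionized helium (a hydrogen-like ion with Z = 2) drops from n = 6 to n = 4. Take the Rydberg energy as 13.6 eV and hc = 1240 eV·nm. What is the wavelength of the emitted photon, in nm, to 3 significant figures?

For Z = 2 the level energies scale as Z², so the effective Rydberg energy is 13.6 × 4 = 54.40 eV.
ΔE = 54.40 × (1/4² − 1/6²) = 54.40 × 0.03472 = 1.889 eV.
λ = hc/ΔE = 1240 / 1.889 = 656 nm.

656 nm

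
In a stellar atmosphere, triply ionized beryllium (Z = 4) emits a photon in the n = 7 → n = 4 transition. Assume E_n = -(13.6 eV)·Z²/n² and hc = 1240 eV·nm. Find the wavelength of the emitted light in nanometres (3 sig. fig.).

For Z = 4 the level energies scale as Z², so the effective Rydberg energy is 13.6 × 16 = 217.6 eV.
ΔE = 217.6 × (1/4² − 1/7²) = 217.6 × 0.04209 = 9.159 eV.
λ = hc/ΔE = 1240 / 9.159 = 135 nm.

135 nm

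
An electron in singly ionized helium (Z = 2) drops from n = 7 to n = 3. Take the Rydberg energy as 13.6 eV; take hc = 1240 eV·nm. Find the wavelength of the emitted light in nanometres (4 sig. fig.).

251.3 nm

For Z = 2 the level energies scale as Z², so the effective Rydberg energy is 13.6 × 4 = 54.40 eV.
ΔE = 54.40 × (1/3² − 1/7²) = 54.40 × 0.09070 = 4.934 eV.
λ = hc/ΔE = 1240 / 4.934 = 251.3 nm.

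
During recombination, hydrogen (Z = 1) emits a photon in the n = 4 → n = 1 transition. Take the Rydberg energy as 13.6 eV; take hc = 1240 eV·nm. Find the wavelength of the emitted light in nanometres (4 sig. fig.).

ΔE = 13.60 × (1/1² − 1/4²) = 13.60 × 0.9375 = 12.75 eV.
λ = hc/ΔE = 1240 / 12.75 = 97.25 nm.
This line belongs to the Lyman series.

97.25 nm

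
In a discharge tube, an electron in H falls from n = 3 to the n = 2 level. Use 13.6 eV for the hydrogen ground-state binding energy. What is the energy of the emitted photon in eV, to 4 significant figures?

1.889 eV

E_3 = −13.60/9 = −1.511 eV and E_2 = −13.60/4 = −3.400 eV.
The photon energy is |E_3 − E_2| = 1.889 eV.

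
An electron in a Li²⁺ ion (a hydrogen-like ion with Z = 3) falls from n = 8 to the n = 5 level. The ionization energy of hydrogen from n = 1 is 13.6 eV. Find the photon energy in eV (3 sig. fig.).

2.98 eV

The Bohr energies scale as Z², so for Z = 3: E_n = −122.4/n² eV.
E_8 = −122.4/64 = −1.913 eV and E_5 = −122.4/25 = −4.896 eV.
The photon energy is |E_8 − E_5| = 2.98 eV.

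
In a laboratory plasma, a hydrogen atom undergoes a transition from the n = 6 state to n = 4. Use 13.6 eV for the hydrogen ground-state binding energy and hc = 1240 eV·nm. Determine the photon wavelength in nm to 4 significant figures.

ΔE = 13.60 × (1/4² − 1/6²) = 13.60 × 0.03472 = 0.4722 eV.
λ = hc/ΔE = 1240 / 0.4722 = 2626 nm.
This line belongs to the Brackett series.

2626 nm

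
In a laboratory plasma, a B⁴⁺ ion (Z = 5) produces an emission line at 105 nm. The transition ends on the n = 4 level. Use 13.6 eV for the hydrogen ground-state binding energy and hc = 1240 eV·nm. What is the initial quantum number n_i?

The photon energy is ΔE = hc/λ = 1240 / 105 = 11.81 eV.
With Z = 5, ΔE = 340.0 × (1/n_f² − 1/n_i²), so 1/n_f² − 1/n_i² = 0.03473.
With n_f = 4: 1/n_i² = 1/16 − 0.03473 = 0.02777, so n_i ≈ 6.00.

n_i = 6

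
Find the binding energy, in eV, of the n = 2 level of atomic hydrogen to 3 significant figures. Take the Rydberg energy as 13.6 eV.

E_2 = −13.60/4 = −3.40 eV, so ionization (to E = 0) requires 3.40 eV.

3.40 eV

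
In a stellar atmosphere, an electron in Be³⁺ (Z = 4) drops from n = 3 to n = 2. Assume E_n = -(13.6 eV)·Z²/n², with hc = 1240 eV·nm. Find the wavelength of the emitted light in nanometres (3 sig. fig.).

41.0 nm

For Z = 4 the level energies scale as Z², so the effective Rydberg energy is 13.6 × 16 = 217.6 eV.
ΔE = 217.6 × (1/2² − 1/3²) = 217.6 × 0.1389 = 30.22 eV.
λ = hc/ΔE = 1240 / 30.22 = 41.0 nm.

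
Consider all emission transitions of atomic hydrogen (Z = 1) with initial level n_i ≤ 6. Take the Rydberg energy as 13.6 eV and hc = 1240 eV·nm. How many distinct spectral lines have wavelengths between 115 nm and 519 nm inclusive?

Enumerate all n_i → n_f pairs with 1 ≤ n_f < n_i ≤ 6 and compute λ = 1240 / [13.6·1·(1/n_f² − 1/n_i²)].
Lines falling in [115, 519] nm: 2→1 (121.6 nm), 6→2 (410.3 nm), 5→2 (434.2 nm), 4→2 (486.3 nm).

4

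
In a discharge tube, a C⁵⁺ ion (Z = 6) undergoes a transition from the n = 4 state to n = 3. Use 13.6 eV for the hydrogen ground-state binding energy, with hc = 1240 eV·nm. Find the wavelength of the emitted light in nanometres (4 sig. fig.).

For Z = 6 the level energies scale as Z², so the effective Rydberg energy is 13.6 × 36 = 489.6 eV.
ΔE = 489.6 × (1/3² − 1/4²) = 489.6 × 0.04861 = 23.80 eV.
λ = hc/ΔE = 1240 / 23.80 = 52.10 nm.

52.10 nm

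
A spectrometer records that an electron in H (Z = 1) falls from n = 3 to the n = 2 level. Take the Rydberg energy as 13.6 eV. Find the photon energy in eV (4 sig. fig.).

1.889 eV

E_3 = −13.60/9 = −1.511 eV and E_2 = −13.60/4 = −3.400 eV.
The photon energy is |E_3 − E_2| = 1.889 eV.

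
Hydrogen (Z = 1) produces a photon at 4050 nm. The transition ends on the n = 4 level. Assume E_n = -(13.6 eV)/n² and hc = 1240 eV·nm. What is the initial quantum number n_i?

The photon energy is ΔE = hc/λ = 1240 / 4050 = 0.3062 eV.
With Z = 1, ΔE = 13.60 × (1/n_f² − 1/n_i²), so 1/n_f² − 1/n_i² = 0.02251.
With n_f = 4: 1/n_i² = 1/16 − 0.02251 = 0.03999, so n_i ≈ 5.00.

n_i = 5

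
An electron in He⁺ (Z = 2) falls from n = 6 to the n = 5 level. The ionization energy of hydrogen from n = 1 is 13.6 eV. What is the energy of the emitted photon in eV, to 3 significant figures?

0.665 eV

The Bohr energies scale as Z², so for Z = 2: E_n = −54.40/n² eV.
E_6 = −54.40/36 = −1.511 eV and E_5 = −54.40/25 = −2.176 eV.
The photon energy is |E_6 − E_5| = 0.665 eV.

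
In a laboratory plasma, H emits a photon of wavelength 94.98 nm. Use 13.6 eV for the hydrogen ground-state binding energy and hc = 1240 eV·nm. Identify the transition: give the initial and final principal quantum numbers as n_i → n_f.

The photon energy is ΔE = hc/λ = 1240 / 94.98 = 13.06 eV.
With Z = 1, ΔE = 13.60 × (1/n_f² − 1/n_i²), so 1/n_f² − 1/n_i² = 0.9600.
Trying n_f = 1 gives 1/n_i² = 0.04005, i.e. n_i ≈ 5; this pair matches.

n_i = 5, n_f = 1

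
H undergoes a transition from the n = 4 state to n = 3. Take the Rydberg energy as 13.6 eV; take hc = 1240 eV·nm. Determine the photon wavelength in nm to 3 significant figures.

ΔE = 13.60 × (1/3² − 1/4²) = 13.60 × 0.04861 = 0.6611 eV.
λ = hc/ΔE = 1240 / 0.6611 = 1880 nm.
This line belongs to the Paschen series.

1880 nm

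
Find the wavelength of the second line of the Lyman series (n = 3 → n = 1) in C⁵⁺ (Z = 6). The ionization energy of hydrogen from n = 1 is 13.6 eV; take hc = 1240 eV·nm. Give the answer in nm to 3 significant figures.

2.85 nm

The Lyman series terminates on n_f = 1; the second line has n_i = 1+2 = 3.
ΔE = 489.6 × (1/1² − 1/3²) = 435.2 eV.
λ = 1240 / 435.2 = 2.85 nm.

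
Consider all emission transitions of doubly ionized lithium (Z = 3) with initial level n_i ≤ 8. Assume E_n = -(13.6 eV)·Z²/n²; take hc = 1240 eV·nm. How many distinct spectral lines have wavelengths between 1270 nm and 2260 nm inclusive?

Enumerate all n_i → n_f pairs with 1 ≤ n_f < n_i ≤ 8 and compute λ = 1240 / [13.6·9·(1/n_f² − 1/n_i²)].
Lines falling in [1270, 2260] nm: 7→6 (1375 nm), 8→7 (2118 nm).

2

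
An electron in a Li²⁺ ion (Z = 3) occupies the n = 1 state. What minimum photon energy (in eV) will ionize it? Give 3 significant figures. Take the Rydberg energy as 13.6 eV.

122 eV

E_n = −13.6 Z²/n² = −122.4/n² eV for Z = 3.
E_1 = −122.4/1 = −122 eV, so ionization (to E = 0) requires 122 eV.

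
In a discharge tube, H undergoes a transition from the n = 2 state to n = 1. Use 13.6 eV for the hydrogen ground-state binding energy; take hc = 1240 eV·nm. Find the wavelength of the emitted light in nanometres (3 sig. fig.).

ΔE = 13.60 × (1/1² − 1/2²) = 13.60 × 0.7500 = 10.20 eV.
λ = hc/ΔE = 1240 / 10.20 = 122 nm.

122 nm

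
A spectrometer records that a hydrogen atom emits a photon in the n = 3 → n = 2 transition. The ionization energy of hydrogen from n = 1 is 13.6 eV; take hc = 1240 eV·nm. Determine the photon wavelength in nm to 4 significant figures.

656.5 nm

ΔE = 13.60 × (1/2² − 1/3²) = 13.60 × 0.1389 = 1.889 eV.
λ = hc/ΔE = 1240 / 1.889 = 656.5 nm.
This line belongs to the Balmer series.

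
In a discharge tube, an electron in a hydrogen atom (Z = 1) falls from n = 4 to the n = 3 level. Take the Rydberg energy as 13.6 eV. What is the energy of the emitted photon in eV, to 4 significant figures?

0.6611 eV

E_4 = −13.60/16 = −0.8500 eV and E_3 = −13.60/9 = −1.511 eV.
The photon energy is |E_4 − E_3| = 0.6611 eV.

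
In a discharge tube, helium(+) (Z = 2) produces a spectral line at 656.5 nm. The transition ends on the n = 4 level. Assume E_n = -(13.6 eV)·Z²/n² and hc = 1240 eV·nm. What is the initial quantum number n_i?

The photon energy is ΔE = hc/λ = 1240 / 656.5 = 1.889 eV.
With Z = 2, ΔE = 54.40 × (1/n_f² − 1/n_i²), so 1/n_f² − 1/n_i² = 0.03472.
With n_f = 4: 1/n_i² = 1/16 − 0.03472 = 0.02778, so n_i ≈ 6.00.

n_i = 6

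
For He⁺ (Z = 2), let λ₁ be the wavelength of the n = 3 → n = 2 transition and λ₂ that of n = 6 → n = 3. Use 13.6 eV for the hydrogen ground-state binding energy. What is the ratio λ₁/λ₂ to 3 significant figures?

λ ∝ 1/ΔE ∝ 1/(1/n_f² − 1/n_i²), and the Z² and hc factors cancel in the ratio.
λ₁/λ₂ = (1/3² − 1/6²)/(1/2² − 1/3²) = 0.08333/0.1389 = 0.600.

0.600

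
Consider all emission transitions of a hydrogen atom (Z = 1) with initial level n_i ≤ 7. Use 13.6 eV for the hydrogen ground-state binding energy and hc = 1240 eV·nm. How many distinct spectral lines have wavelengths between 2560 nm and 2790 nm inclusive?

1

Enumerate all n_i → n_f pairs with 1 ≤ n_f < n_i ≤ 7 and compute λ = 1240 / [13.6·1·(1/n_f² − 1/n_i²)].
Lines falling in [2560, 2790] nm: 6→4 (2626 nm).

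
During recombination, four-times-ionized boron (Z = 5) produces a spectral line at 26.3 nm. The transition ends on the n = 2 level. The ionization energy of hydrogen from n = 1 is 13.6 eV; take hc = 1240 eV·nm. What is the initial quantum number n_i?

The photon energy is ΔE = hc/λ = 1240 / 26.3 = 47.15 eV.
With Z = 5, ΔE = 340.0 × (1/n_f² − 1/n_i²), so 1/n_f² − 1/n_i² = 0.1387.
With n_f = 2: 1/n_i² = 1/4 − 0.1387 = 0.1113, so n_i ≈ 3.00.

n_i = 3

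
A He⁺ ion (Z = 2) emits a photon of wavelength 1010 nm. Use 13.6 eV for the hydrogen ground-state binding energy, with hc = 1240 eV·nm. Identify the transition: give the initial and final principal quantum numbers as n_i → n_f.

n_i = 5, n_f = 4

The photon energy is ΔE = hc/λ = 1240 / 1010 = 1.228 eV.
With Z = 2, ΔE = 54.40 × (1/n_f² − 1/n_i²), so 1/n_f² − 1/n_i² = 0.02257.
Trying n_f = 4 gives 1/n_i² = 0.03993, i.e. n_i ≈ 5; this pair matches.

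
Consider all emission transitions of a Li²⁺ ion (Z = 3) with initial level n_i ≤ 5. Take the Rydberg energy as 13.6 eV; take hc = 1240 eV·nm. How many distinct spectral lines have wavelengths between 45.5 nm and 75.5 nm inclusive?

3

Enumerate all n_i → n_f pairs with 1 ≤ n_f < n_i ≤ 5 and compute λ = 1240 / [13.6·9·(1/n_f² − 1/n_i²)].
Lines falling in [45.5, 75.5] nm: 5→2 (48.24 nm), 4→2 (54.03 nm), 3→2 (72.94 nm).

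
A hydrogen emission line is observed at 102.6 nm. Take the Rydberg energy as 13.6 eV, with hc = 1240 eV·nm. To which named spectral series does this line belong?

ΔE = 1240/102.6 = 12.09 eV.
This matches 13.6 × (1/1² − 1/3²), so n_f = 1: the Lyman series.

Lyman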